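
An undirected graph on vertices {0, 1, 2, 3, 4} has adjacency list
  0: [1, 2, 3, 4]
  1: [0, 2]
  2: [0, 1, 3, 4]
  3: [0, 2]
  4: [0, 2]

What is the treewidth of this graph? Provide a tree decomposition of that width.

Treewidth 2.
One such decomposition:
Bags: B1 = {0, 2, 4}  B2 = {0, 1, 2}  B3 = {0, 2, 3}
Tree: B1–B2, B2–B3

The largest bag has 3 vertices, giving width 2; this decomposition certifies tw(G) ≤ 2. For the lower bound, the 3 vertices {0, 1, 2} are pairwise adjacent, and any tree decomposition puts a clique entirely inside one bag — forcing width ≥ 2. Therefore the treewidth is 2.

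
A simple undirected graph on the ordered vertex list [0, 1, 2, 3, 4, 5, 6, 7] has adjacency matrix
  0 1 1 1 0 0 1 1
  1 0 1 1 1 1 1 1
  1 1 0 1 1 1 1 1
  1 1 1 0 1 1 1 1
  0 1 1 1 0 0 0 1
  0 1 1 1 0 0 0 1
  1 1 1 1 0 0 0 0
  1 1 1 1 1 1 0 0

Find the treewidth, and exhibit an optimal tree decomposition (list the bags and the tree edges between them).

The largest bag has 5 vertices, giving width 4; this decomposition certifies tw(G) ≤ 4. On the other hand G contains the 5-clique {0, 1, 2, 3, 6}. A clique must lie in a single bag of any decomposition, so no decomposition can have width below 4. Combining the bounds, tw(G) = 4.

Treewidth 4.
Bags: B1 = {1, 2, 3, 5, 7}  B2 = {0, 1, 2, 3, 7}  B3 = {0, 1, 2, 3, 6}  B4 = {1, 2, 3, 4, 7}
Tree: B1–B2, B2–B3, B1–B4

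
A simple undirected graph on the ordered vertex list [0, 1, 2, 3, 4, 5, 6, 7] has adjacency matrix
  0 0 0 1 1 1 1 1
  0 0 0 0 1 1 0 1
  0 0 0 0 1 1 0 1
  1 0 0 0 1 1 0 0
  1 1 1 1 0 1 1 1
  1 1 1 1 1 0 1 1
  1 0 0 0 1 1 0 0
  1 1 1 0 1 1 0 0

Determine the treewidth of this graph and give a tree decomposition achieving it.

Treewidth 3.
One such decomposition:
Bags: B1 = {0, 4, 5, 7}  B2 = {0, 3, 4, 5}  B3 = {0, 4, 5, 6}  B4 = {1, 4, 5, 7}  B5 = {2, 4, 5, 7}
Tree: B1–B2, B1–B3, B1–B4, B1–B5

Each bag holds 4 vertices, so the decomposition has width 3, which upper-bounds the treewidth. On the other hand G contains the 4-clique {0, 3, 4, 5}. A clique must lie in a single bag of any decomposition, so no decomposition can have width below 3. Combining the bounds, tw(G) = 3.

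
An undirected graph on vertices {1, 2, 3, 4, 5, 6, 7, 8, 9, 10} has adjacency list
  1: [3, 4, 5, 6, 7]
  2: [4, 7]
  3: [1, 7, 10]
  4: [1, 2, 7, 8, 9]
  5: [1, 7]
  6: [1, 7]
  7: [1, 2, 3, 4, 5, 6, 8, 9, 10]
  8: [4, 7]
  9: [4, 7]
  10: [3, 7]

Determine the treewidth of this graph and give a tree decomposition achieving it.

Every bag has size at most 3, so the width is 3 − 1 = 2 and tw(G) ≤ 2. Conversely, {1, 3, 7} is a clique of size 3, and the vertices of any clique must share a bag in every tree decomposition; so some bag has ≥ 3 vertices and tw(G) ≥ 2. Hence tw(G) = 2 exactly.

Treewidth 2.
Bags: B1 = {4, 7, 9}  B2 = {4, 7, 8}  B3 = {1, 4, 7}  B4 = {1, 5, 7}  B5 = {2, 4, 7}  B6 = {1, 3, 7}  B7 = {1, 6, 7}  B8 = {3, 7, 10}
Tree: B1–B2, B1–B3, B3–B4, B1–B5, B3–B6, B3–B7, B6–B8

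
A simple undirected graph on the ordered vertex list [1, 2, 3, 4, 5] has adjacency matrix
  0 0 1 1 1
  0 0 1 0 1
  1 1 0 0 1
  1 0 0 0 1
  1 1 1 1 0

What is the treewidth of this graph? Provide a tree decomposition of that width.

Each bag holds 3 vertices, so the decomposition has width 2, which upper-bounds the treewidth. On the other hand G contains the 3-clique {1, 3, 5}. A clique must lie in a single bag of any decomposition, so no decomposition can have width below 2. Combining the bounds, tw(G) = 2.

Treewidth 2.
One optimal decomposition is:
Bags: B1 = {1, 4, 5}  B2 = {1, 3, 5}  B3 = {2, 3, 5}
Tree: B1–B2, B2–B3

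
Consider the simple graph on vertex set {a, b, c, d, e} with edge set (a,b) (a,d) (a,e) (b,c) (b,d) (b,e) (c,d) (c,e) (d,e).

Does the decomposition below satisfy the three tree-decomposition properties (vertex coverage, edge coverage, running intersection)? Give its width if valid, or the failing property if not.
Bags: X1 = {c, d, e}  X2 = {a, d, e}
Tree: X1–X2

No — vertex b appears in no bag.

A tree decomposition must satisfy three properties: every vertex lies in some bag; for every edge, both endpoints lie together in some bag; and for every vertex, the bags containing it form a connected subtree. Here vertex b appears in no bag, so the decomposition is invalid.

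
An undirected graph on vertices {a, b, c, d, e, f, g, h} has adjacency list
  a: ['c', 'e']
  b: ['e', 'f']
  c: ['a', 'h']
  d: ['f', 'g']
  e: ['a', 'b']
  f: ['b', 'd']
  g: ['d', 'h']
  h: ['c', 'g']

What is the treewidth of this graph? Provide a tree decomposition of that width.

The largest bag has 3 vertices, giving width 2; this decomposition certifies tw(G) ≤ 2. Since g–h–c–a–e–b–f–d–g is a cycle in G, G is not acyclic. Forests are exactly the graphs of treewidth ≤ 1, so tw(G) ≥ 2. The upper and lower bounds meet at 2, so that is the treewidth.

Treewidth 2.
Bags: B1 = {c, g, h}  B2 = {a, c, g}  B3 = {a, e, g}  B4 = {b, e, g}  B5 = {b, f, g}  B6 = {d, f, g}
Tree: B1–B2, B2–B3, B3–B4, B4–B5, B5–B6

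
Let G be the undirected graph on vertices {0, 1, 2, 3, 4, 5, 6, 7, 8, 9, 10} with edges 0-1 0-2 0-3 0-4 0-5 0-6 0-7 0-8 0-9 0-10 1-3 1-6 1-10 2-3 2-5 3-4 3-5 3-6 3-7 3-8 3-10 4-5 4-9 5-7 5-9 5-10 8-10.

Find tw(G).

A width-3 tree decomposition is:
Bags: B1 = {0, 3, 5, 7}  B2 = {0, 3, 5, 10}  B3 = {0, 1, 3, 10}  B4 = {0, 2, 3, 5}  B5 = {0, 1, 3, 6}  B6 = {0, 3, 4, 5}  B7 = {0, 3, 8, 10}  B8 = {0, 4, 5, 9}
Tree: B1–B2, B2–B3, B2–B4, B3–B5, B4–B6, B3–B7, B6–B8
Each bag holds 4 vertices, so the decomposition has width 3, which upper-bounds the treewidth. On the other hand G contains the 4-clique {0, 4, 5, 9}. A clique must lie in a single bag of any decomposition, so no decomposition can have width below 3. The upper and lower bounds meet at 3, so that is the treewidth.

3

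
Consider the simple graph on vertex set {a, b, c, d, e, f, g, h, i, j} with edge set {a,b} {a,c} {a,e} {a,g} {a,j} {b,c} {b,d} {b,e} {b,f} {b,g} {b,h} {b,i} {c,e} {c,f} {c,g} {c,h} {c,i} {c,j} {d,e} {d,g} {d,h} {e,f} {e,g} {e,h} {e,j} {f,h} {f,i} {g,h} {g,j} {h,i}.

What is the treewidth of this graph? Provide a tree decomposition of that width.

Treewidth 4.
One such decomposition:
Bags: B1 = {b, c, e, f, h}  B2 = {b, c, e, g, h}  B3 = {b, c, f, h, i}  B4 = {b, d, e, g, h}  B5 = {a, b, c, e, g}  B6 = {a, c, e, g, j}
Tree: B1–B2, B1–B3, B2–B4, B2–B5, B5–B6

Every bag has size at most 5, so the width is 5 − 1 = 4 and tw(G) ≤ 4. For the lower bound, the 5 vertices {a, c, e, g, j} are pairwise adjacent, and any tree decomposition puts a clique entirely inside one bag — forcing width ≥ 4. The upper and lower bounds meet at 4, so that is the treewidth.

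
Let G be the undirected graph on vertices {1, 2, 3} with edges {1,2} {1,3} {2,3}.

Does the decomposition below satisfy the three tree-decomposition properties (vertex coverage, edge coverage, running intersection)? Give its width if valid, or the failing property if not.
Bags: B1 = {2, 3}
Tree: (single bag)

A tree decomposition must satisfy three properties: every vertex lies in some bag; for every edge, both endpoints lie together in some bag; and for every vertex, the bags containing it form a connected subtree. Here vertex 1 appears in no bag, so the decomposition is invalid.

No — vertex 1 appears in no bag.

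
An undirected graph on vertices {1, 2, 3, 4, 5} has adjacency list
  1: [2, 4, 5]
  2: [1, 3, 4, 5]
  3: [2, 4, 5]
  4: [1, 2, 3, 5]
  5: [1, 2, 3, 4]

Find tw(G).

3

A width-3 tree decomposition is:
Bags: B1 = {2, 3, 4, 5}  B2 = {1, 2, 4, 5}
Tree: B1–B2
Each bag holds 4 vertices, so the decomposition has width 3, which upper-bounds the treewidth. For the lower bound, the 4 vertices {1, 2, 4, 5} are pairwise adjacent, and any tree decomposition puts a clique entirely inside one bag — forcing width ≥ 3. Therefore the treewidth is 3.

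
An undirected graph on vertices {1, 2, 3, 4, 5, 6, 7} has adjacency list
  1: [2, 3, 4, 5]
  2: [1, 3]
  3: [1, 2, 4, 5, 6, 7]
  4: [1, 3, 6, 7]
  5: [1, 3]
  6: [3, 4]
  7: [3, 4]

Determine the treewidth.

A width-2 tree decomposition is:
Bags: B1 = {1, 3, 4}  B2 = {1, 3, 5}  B3 = {3, 4, 7}  B4 = {1, 2, 3}  B5 = {3, 4, 6}
Tree: B1–B2, B1–B3, B1–B4, B1–B5
The largest bag has 3 vertices, giving width 2; this decomposition certifies tw(G) ≤ 2. On the other hand G contains the 3-clique {1, 2, 3}. A clique must lie in a single bag of any decomposition, so no decomposition can have width below 2. Combining the bounds, tw(G) = 2.

2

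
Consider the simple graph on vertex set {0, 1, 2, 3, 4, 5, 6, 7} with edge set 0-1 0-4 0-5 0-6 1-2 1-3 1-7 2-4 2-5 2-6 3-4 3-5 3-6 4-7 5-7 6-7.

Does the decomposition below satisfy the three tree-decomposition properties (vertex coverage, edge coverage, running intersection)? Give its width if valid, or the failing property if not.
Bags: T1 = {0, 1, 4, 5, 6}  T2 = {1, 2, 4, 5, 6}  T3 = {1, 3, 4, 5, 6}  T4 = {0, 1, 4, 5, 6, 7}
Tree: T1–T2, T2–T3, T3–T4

No — bags containing vertex 0 are not connected in the tree.

A tree decomposition must satisfy three properties: every vertex lies in some bag; for every edge, both endpoints lie together in some bag; and for every vertex, the bags containing it form a connected subtree. Here bags containing vertex 0 are not connected in the tree, so the decomposition is invalid.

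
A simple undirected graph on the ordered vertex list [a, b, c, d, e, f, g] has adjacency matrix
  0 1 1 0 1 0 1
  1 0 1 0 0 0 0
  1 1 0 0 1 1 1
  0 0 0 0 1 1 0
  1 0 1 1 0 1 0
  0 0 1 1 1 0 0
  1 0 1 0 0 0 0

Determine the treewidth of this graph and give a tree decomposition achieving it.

Each bag holds 3 vertices, so the decomposition has width 2, which upper-bounds the treewidth. For the lower bound, the 3 vertices {d, e, f} are pairwise adjacent, and any tree decomposition puts a clique entirely inside one bag — forcing width ≥ 2. Combining the bounds, tw(G) = 2.

Treewidth 2.
Bags: B1 = {a, c, e}  B2 = {a, c, g}  B3 = {c, e, f}  B4 = {d, e, f}  B5 = {a, b, c}
Tree: B1–B2, B1–B3, B3–B4, B2–B5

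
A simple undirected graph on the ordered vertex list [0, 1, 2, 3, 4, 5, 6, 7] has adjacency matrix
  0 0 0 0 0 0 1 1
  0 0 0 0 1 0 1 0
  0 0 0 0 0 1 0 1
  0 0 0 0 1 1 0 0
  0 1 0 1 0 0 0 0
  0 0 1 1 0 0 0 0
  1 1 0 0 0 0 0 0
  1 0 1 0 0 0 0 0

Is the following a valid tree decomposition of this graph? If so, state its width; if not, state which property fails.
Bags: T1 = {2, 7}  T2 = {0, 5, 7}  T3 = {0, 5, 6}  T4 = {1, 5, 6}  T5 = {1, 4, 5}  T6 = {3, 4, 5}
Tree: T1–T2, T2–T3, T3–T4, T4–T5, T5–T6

No — edge (5,2) lies in no bag.

A tree decomposition must satisfy three properties: every vertex lies in some bag; for every edge, both endpoints lie together in some bag; and for every vertex, the bags containing it form a connected subtree. Here edge (5,2) lies in no bag, so the decomposition is invalid.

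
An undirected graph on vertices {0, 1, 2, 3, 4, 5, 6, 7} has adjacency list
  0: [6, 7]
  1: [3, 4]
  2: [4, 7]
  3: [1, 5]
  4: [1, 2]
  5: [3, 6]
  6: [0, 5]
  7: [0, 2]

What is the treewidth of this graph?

2

A width-2 tree decomposition is:
Bags: B1 = {0, 6, 7}  B2 = {5, 6, 7}  B3 = {3, 5, 7}  B4 = {1, 3, 7}  B5 = {1, 4, 7}  B6 = {2, 4, 7}
Tree: B1–B2, B2–B3, B3–B4, B4–B5, B5–B6
Each bag holds 3 vertices, so the decomposition has width 2, which upper-bounds the treewidth. Since 7–0–6–5–3–1–4–2–7 is a cycle in G, G is not acyclic. Forests are exactly the graphs of treewidth ≤ 1, so tw(G) ≥ 2. Combining the bounds, tw(G) = 2.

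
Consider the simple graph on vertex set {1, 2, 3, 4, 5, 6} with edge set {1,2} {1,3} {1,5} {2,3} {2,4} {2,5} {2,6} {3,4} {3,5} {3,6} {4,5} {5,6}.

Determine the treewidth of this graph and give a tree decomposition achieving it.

Treewidth 3.
Bags: B1 = {2, 3, 5, 6}  B2 = {1, 2, 3, 5}  B3 = {2, 3, 4, 5}
Tree: B1–B2, B1–B3

Every bag has size at most 4, so the width is 4 − 1 = 3 and tw(G) ≤ 3. Conversely, {1, 2, 3, 5} is a clique of size 4, and the vertices of any clique must share a bag in every tree decomposition; so some bag has ≥ 4 vertices and tw(G) ≥ 3. Therefore the treewidth is 3.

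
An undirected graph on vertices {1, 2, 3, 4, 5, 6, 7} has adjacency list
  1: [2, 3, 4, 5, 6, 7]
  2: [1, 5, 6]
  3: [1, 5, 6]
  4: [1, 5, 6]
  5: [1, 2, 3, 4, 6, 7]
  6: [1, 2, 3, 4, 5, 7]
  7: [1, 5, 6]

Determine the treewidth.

A width-3 tree decomposition is:
Bags: B1 = {1, 2, 5, 6}  B2 = {1, 5, 6, 7}  B3 = {1, 4, 5, 6}  B4 = {1, 3, 5, 6}
Tree: B1–B2, B2–B3, B2–B4
Each bag holds 4 vertices, so the decomposition has width 3, which upper-bounds the treewidth. For the lower bound, the 4 vertices {1, 2, 5, 6} are pairwise adjacent, and any tree decomposition puts a clique entirely inside one bag — forcing width ≥ 3. The upper and lower bounds meet at 3, so that is the treewidth.

3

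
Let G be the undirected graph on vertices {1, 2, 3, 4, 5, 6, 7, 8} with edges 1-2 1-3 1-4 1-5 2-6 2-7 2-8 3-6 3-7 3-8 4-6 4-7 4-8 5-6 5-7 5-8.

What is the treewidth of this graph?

4

A width-4 tree decomposition is:
Bags: B1 = {2, 3, 4, 5, 6}  B2 = {2, 3, 4, 5, 8}  B3 = {2, 3, 4, 5, 7}  B4 = {1, 2, 3, 4, 5}
Tree: B1–B2, B2–B3, B3–B4
Each bag holds 5 vertices, so the decomposition has width 4, which upper-bounds the treewidth. For the lower bound: the 5 vertex sets {2,6}, {3,8}, {4,7}, {5}, {1} are disjoint, each induces a connected subgraph, and every pair is joined by at least one edge of G. Contracting each set to a single vertex therefore yields K_{5} as a minor, and since treewidth is minor-monotone, tw(G) ≥ tw(K_{5}) = 4. Therefore the treewidth is 4.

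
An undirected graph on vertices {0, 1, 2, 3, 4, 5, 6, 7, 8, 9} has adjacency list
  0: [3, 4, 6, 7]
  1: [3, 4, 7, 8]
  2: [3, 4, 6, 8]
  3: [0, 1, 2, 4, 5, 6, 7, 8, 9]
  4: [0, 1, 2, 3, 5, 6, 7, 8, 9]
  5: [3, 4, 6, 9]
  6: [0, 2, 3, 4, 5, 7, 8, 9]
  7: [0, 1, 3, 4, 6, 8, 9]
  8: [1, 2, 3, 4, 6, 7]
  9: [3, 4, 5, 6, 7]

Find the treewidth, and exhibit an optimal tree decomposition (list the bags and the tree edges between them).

Treewidth 4.
Bags: B1 = {3, 4, 6, 7, 8}  B2 = {2, 3, 4, 6, 8}  B3 = {0, 3, 4, 6, 7}  B4 = {3, 4, 6, 7, 9}  B5 = {1, 3, 4, 7, 8}  B6 = {3, 4, 5, 6, 9}
Tree: B1–B2, B1–B3, B3–B4, B1–B5, B4–B6

Every bag has size at most 5, so the width is 5 − 1 = 4 and tw(G) ≤ 4. For the lower bound, the 5 vertices {1, 3, 4, 7, 8} are pairwise adjacent, and any tree decomposition puts a clique entirely inside one bag — forcing width ≥ 4. Therefore the treewidth is 4.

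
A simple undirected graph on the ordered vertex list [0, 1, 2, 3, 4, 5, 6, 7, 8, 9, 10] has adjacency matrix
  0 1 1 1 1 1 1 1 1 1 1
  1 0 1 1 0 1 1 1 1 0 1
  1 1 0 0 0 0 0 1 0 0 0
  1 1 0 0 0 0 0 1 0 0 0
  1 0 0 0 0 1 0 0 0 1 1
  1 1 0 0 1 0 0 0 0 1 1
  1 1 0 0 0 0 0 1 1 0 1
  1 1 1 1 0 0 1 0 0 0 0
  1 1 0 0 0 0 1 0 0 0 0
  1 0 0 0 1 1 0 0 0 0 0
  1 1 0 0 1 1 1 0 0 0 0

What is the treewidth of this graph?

3

A width-3 tree decomposition is:
Bags: B1 = {0, 1, 5, 10}  B2 = {0, 1, 6, 10}  B3 = {0, 1, 6, 7}  B4 = {0, 4, 5, 10}  B5 = {0, 1, 2, 7}  B6 = {0, 4, 5, 9}  B7 = {0, 1, 6, 8}  B8 = {0, 1, 3, 7}
Tree: B1–B2, B2–B3, B1–B4, B3–B5, B4–B6, B2–B7, B3–B8
Every bag has size at most 4, so the width is 4 − 1 = 3 and tw(G) ≤ 3. For the lower bound, the 4 vertices {0, 1, 2, 7} are pairwise adjacent, and any tree decomposition puts a clique entirely inside one bag — forcing width ≥ 3. Combining the bounds, tw(G) = 3.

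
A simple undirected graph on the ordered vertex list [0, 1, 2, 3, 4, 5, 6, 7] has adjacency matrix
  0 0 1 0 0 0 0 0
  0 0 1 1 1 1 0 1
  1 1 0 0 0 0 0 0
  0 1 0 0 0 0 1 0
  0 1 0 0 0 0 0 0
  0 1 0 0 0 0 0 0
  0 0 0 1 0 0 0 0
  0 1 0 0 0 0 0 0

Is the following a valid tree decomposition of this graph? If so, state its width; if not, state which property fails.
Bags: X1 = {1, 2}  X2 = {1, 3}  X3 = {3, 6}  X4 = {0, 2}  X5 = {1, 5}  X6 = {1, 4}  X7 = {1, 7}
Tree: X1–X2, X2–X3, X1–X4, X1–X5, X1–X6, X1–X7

Vertex coverage: the bags together contain {0, 1, 2, 3, 4, 5, 6, 7}, the full vertex set. Edge coverage: each edge of G has both endpoints in at least one bag. Running intersection: for every vertex, the bags containing it form a connected subtree. All three properties hold, so this is a valid tree decomposition of width max|bag| − 1 = 1, and hence tw(G) ≤ 1.

Yes; width 1.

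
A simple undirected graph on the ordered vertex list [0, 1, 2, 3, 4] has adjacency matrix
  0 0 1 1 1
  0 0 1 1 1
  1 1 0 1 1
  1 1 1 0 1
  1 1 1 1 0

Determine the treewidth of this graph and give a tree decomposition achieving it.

Treewidth 3.
Bags: B1 = {1, 2, 3, 4}  B2 = {0, 2, 3, 4}
Tree: B1–B2

The largest bag has 4 vertices, giving width 3; this decomposition certifies tw(G) ≤ 3. For the lower bound, the 4 vertices {0, 2, 3, 4} are pairwise adjacent, and any tree decomposition puts a clique entirely inside one bag — forcing width ≥ 3. Therefore the treewidth is 3.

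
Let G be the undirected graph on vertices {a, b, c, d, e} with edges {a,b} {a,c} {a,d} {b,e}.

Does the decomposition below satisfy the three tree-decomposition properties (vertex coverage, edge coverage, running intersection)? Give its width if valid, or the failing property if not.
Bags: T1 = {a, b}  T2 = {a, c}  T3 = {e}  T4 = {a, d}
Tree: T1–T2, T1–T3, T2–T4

No — edge (b,e) lies in no bag.

A tree decomposition must satisfy three properties: every vertex lies in some bag; for every edge, both endpoints lie together in some bag; and for every vertex, the bags containing it form a connected subtree. Here edge (b,e) lies in no bag, so the decomposition is invalid.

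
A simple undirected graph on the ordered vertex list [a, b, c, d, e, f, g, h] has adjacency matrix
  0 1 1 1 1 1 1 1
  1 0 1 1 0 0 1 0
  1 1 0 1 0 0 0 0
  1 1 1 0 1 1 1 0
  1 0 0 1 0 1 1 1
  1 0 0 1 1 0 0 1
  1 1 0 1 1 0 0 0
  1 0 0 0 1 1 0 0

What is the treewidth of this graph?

A width-3 tree decomposition is:
Bags: B1 = {a, b, d, g}  B2 = {a, d, e, g}  B3 = {a, d, e, f}  B4 = {a, e, f, h}  B5 = {a, b, c, d}
Tree: B1–B2, B2–B3, B3–B4, B1–B5
The largest bag has 4 vertices, giving width 3; this decomposition certifies tw(G) ≤ 3. On the other hand G contains the 4-clique {a, d, e, g}. A clique must lie in a single bag of any decomposition, so no decomposition can have width below 3. Combining the bounds, tw(G) = 3.

3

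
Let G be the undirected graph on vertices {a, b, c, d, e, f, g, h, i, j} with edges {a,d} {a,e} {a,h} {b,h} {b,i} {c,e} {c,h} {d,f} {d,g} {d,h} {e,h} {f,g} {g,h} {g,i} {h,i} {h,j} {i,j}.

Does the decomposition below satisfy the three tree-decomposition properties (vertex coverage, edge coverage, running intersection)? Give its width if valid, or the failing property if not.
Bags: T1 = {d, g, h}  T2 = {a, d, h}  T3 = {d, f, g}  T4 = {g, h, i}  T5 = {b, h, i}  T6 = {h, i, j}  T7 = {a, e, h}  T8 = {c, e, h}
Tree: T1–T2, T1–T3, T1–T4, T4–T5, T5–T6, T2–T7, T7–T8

Yes; width 2.

Vertex coverage: the bags together contain {a, b, c, d, e, f, g, h, i, j}, the full vertex set. Edge coverage: each edge of G has both endpoints in at least one bag. Running intersection: for every vertex, the bags containing it form a connected subtree. All three properties hold, so this is a valid tree decomposition of width max|bag| − 1 = 2, and hence tw(G) ≤ 2.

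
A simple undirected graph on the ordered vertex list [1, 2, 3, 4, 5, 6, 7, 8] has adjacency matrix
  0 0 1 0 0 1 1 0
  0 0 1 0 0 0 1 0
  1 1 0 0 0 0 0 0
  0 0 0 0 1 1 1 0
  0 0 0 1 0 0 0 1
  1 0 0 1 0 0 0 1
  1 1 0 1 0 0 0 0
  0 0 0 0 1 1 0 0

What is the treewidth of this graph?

A width-2 tree decomposition is:
Bags: B1 = {1, 2, 3}  B2 = {1, 2, 7}  B3 = {1, 6, 7}  B4 = {4, 6, 7}  B5 = {4, 6, 8}  B6 = {4, 5, 8}
Tree: B1–B2, B2–B3, B3–B4, B4–B5, B5–B6
Each bag holds 3 vertices, so the decomposition has width 2, which upper-bounds the treewidth. For the lower bound, G contains the cycle 3–2–7–1–3, so G is not a forest; only forests have treewidth ≤ 1, hence tw(G) ≥ 2. Therefore the treewidth is 2.

2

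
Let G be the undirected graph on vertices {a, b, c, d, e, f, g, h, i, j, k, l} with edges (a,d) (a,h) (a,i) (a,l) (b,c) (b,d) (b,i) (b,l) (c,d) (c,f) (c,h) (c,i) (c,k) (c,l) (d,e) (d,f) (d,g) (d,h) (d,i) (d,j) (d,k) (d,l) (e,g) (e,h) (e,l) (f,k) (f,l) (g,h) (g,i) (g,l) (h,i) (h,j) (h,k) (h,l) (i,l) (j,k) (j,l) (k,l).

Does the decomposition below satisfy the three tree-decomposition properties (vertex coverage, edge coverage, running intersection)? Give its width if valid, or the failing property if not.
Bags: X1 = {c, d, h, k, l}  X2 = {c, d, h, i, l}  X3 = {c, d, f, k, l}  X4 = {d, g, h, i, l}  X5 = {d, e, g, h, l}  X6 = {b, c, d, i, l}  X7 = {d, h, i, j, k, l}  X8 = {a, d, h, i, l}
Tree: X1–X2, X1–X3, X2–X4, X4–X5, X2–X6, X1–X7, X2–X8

A tree decomposition must satisfy three properties: every vertex lies in some bag; for every edge, both endpoints lie together in some bag; and for every vertex, the bags containing it form a connected subtree. Here bags containing vertex i are not connected in the tree, so the decomposition is invalid.

No — bags containing vertex i are not connected in the tree.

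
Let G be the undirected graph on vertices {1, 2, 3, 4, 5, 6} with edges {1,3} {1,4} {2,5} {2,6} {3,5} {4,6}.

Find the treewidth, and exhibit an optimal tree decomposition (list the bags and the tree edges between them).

Treewidth 2.
One optimal decomposition is:
Bags: B1 = {1, 3, 4}  B2 = {3, 4, 5}  B3 = {2, 4, 5}  B4 = {2, 4, 6}
Tree: B1–B2, B2–B3, B3–B4

The largest bag has 3 vertices, giving width 2; this decomposition certifies tw(G) ≤ 2. For the lower bound, G contains the cycle 4–1–3–5–2–6–4, so G is not a forest; only forests have treewidth ≤ 1, hence tw(G) ≥ 2. Hence tw(G) = 2 exactly.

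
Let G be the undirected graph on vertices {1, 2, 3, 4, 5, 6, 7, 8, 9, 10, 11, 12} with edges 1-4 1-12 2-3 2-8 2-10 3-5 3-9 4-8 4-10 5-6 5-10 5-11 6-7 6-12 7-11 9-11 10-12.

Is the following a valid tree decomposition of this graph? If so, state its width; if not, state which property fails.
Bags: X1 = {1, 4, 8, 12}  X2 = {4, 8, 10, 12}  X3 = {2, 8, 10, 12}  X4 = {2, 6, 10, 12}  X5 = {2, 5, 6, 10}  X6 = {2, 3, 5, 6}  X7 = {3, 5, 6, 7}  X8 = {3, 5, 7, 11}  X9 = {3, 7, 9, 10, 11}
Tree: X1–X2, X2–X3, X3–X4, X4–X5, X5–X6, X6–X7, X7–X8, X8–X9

No — bags containing vertex 10 are not connected in the tree.

A tree decomposition must satisfy three properties: every vertex lies in some bag; for every edge, both endpoints lie together in some bag; and for every vertex, the bags containing it form a connected subtree. Here bags containing vertex 10 are not connected in the tree, so the decomposition is invalid.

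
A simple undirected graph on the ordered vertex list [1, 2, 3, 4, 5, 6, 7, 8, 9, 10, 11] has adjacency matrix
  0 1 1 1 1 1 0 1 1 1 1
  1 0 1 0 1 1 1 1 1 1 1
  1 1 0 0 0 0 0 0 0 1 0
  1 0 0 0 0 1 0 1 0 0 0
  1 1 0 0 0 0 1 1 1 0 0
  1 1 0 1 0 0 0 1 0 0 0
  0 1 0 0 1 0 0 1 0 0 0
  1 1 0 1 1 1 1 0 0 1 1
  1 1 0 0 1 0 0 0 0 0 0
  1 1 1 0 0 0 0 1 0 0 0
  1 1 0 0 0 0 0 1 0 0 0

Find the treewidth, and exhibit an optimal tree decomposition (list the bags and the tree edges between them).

Every bag has size at most 4, so the width is 4 − 1 = 3 and tw(G) ≤ 3. On the other hand G contains the 4-clique {1, 2, 8, 10}. A clique must lie in a single bag of any decomposition, so no decomposition can have width below 3. The upper and lower bounds meet at 3, so that is the treewidth.

Treewidth 3.
One optimal decomposition is:
Bags: B1 = {1, 2, 5, 8}  B2 = {1, 2, 6, 8}  B3 = {1, 4, 6, 8}  B4 = {1, 2, 8, 11}  B5 = {1, 2, 8, 10}  B6 = {1, 2, 3, 10}  B7 = {1, 2, 5, 9}  B8 = {2, 5, 7, 8}
Tree: B1–B2, B2–B3, B1–B4, B1–B5, B5–B6, B1–B7, B1–B8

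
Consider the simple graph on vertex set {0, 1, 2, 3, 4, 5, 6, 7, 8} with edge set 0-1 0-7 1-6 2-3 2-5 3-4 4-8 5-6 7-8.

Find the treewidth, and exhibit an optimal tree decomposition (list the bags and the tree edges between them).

Treewidth 2.
Bags: B1 = {4, 7, 8}  B2 = {0, 4, 7}  B3 = {0, 1, 4}  B4 = {1, 4, 6}  B5 = {4, 5, 6}  B6 = {2, 4, 5}  B7 = {2, 3, 4}
Tree: B1–B2, B2–B3, B3–B4, B4–B5, B5–B6, B6–B7

Every bag has size at most 3, so the width is 3 − 1 = 2 and tw(G) ≤ 2. For the lower bound, G contains the cycle 4–8–7–0–1–6–5–2–3–4, so G is not a forest; only forests have treewidth ≤ 1, hence tw(G) ≥ 2. Combining the bounds, tw(G) = 2.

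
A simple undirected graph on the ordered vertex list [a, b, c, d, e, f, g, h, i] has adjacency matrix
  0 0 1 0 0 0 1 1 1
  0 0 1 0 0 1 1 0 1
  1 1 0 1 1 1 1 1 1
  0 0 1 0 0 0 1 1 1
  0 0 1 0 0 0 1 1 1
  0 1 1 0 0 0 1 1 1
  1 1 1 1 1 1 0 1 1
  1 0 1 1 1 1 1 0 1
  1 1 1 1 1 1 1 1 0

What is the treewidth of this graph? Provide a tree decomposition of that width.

Every bag has size at most 5, so the width is 5 − 1 = 4 and tw(G) ≤ 4. For the lower bound, the 5 vertices {c, d, g, h, i} are pairwise adjacent, and any tree decomposition puts a clique entirely inside one bag — forcing width ≥ 4. Hence tw(G) = 4 exactly.

Treewidth 4.
One such decomposition:
Bags: B1 = {c, f, g, h, i}  B2 = {c, d, g, h, i}  B3 = {c, e, g, h, i}  B4 = {b, c, f, g, i}  B5 = {a, c, g, h, i}
Tree: B1–B2, B2–B3, B1–B4, B1–B5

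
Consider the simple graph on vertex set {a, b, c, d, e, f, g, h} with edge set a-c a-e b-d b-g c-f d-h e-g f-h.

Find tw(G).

2

A width-2 tree decomposition is:
Bags: B1 = {a, c, f}  B2 = {a, f, h}  B3 = {a, d, h}  B4 = {a, b, d}  B5 = {a, b, g}  B6 = {a, e, g}
Tree: B1–B2, B2–B3, B3–B4, B4–B5, B5–B6
The largest bag has 3 vertices, giving width 2; this decomposition certifies tw(G) ≤ 2. Since a–c–f–h–d–b–g–e–a is a cycle in G, G is not acyclic. Forests are exactly the graphs of treewidth ≤ 1, so tw(G) ≥ 2. Therefore the treewidth is 2.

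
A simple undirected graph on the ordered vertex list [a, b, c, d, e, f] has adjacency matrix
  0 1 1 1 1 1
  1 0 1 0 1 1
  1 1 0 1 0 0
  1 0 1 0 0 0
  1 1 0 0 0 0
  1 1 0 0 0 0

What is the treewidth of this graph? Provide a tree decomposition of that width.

Every bag has size at most 3, so the width is 3 − 1 = 2 and tw(G) ≤ 2. For the lower bound, the 3 vertices {a, c, d} are pairwise adjacent, and any tree decomposition puts a clique entirely inside one bag — forcing width ≥ 2. The upper and lower bounds meet at 2, so that is the treewidth.

Treewidth 2.
One optimal decomposition is:
Bags: B1 = {a, b, e}  B2 = {a, b, f}  B3 = {a, b, c}  B4 = {a, c, d}
Tree: B1–B2, B2–B3, B3–B4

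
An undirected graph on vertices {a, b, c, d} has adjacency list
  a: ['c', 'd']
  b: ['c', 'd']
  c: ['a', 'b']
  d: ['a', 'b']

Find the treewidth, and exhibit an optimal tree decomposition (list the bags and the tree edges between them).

Treewidth 2.
One optimal decomposition is:
Bags: B1 = {a, b, d}  B2 = {a, b, c}
Tree: B1–B2

Every bag has size at most 3, so the width is 3 − 1 = 2 and tw(G) ≤ 2. The edges a–d–b–c–a form a cycle, so G is not a tree and its treewidth is at least 2. Therefore the treewidth is 2.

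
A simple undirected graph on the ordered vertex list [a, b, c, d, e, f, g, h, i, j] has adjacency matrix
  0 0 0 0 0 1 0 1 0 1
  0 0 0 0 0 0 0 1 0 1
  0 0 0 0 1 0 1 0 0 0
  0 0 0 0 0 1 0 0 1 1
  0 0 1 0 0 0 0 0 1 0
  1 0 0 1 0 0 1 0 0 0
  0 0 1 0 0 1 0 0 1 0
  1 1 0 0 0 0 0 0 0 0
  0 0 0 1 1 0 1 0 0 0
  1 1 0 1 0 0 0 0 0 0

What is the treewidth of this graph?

2

A width-2 tree decomposition is:
Bags: B1 = {b, h, j}  B2 = {a, h, j}  B3 = {a, d, j}  B4 = {a, d, f}  B5 = {d, f, i}  B6 = {f, g, i}  B7 = {e, g, i}  B8 = {c, e, g}
Tree: B1–B2, B2–B3, B3–B4, B4–B5, B5–B6, B6–B7, B7–B8
The largest bag has 3 vertices, giving width 2; this decomposition certifies tw(G) ≤ 2. For the lower bound, G contains the cycle b–h–a–j–b, so G is not a forest; only forests have treewidth ≤ 1, hence tw(G) ≥ 2. Therefore the treewidth is 2.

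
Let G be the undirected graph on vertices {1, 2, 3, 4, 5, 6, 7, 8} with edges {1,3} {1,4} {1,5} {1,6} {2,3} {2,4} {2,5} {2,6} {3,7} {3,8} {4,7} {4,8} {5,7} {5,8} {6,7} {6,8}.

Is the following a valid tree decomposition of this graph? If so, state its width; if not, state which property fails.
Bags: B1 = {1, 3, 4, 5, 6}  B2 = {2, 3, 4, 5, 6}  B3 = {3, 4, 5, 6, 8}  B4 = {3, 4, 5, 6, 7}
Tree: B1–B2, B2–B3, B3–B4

Vertex coverage: the bags together contain {1, 2, 3, 4, 5, 6, 7, 8}, the full vertex set. Edge coverage: each edge of G has both endpoints in at least one bag. Running intersection: for every vertex, the bags containing it form a connected subtree. All three properties hold, so this is a valid tree decomposition of width max|bag| − 1 = 4, and hence tw(G) ≤ 4.

Yes; width 4.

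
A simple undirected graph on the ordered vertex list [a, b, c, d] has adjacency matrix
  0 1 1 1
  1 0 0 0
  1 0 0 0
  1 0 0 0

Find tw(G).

1

A width-1 tree decomposition is:
Bags: B1 = {a, b}  B2 = {a, c}  B3 = {a, d}
Tree: B1–B2, B2–B3
Each bag holds 2 vertices, so the decomposition has width 1, which upper-bounds the treewidth. G has an edge, so its treewidth is at least 1. The upper and lower bounds meet at 1, so that is the treewidth.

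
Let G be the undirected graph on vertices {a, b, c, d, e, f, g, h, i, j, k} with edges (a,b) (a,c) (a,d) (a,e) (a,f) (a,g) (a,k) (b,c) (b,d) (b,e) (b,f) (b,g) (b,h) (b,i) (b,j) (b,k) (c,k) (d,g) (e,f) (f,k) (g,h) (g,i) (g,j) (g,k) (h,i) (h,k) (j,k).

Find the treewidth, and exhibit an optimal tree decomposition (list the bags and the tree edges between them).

Treewidth 3.
One optimal decomposition is:
Bags: B1 = {a, b, f, k}  B2 = {a, b, g, k}  B3 = {b, g, j, k}  B4 = {a, b, e, f}  B5 = {b, g, h, k}  B6 = {a, b, c, k}  B7 = {a, b, d, g}  B8 = {b, g, h, i}
Tree: B1–B2, B2–B3, B1–B4, B2–B5, B2–B6, B2–B7, B5–B8

Each bag holds 4 vertices, so the decomposition has width 3, which upper-bounds the treewidth. Conversely, {a, b, d, g} is a clique of size 4, and the vertices of any clique must share a bag in every tree decomposition; so some bag has ≥ 4 vertices and tw(G) ≥ 3. The upper and lower bounds meet at 3, so that is the treewidth.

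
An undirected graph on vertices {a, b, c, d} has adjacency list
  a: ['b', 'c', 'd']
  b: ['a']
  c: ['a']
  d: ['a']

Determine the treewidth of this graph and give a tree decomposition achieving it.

The largest bag has 2 vertices, giving width 1; this decomposition certifies tw(G) ≤ 1. G has an edge, so its treewidth is at least 1. The upper and lower bounds meet at 1, so that is the treewidth.

Treewidth 1.
One such decomposition:
Bags: B1 = {a, b}  B2 = {a, d}  B3 = {a, c}
Tree: B1–B2, B1–B3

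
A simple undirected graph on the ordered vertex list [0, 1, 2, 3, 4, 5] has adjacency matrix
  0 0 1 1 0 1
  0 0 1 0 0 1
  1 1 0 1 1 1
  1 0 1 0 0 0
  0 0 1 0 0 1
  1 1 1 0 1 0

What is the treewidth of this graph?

2

A width-2 tree decomposition is:
Bags: B1 = {2, 4, 5}  B2 = {0, 2, 5}  B3 = {1, 2, 5}  B4 = {0, 2, 3}
Tree: B1–B2, B1–B3, B2–B4
Every bag has size at most 3, so the width is 3 − 1 = 2 and tw(G) ≤ 2. For the lower bound, the 3 vertices {0, 2, 3} are pairwise adjacent, and any tree decomposition puts a clique entirely inside one bag — forcing width ≥ 2. Therefore the treewidth is 2.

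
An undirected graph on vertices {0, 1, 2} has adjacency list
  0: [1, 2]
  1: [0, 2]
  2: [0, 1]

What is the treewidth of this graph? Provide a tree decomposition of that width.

A single bag containing all 3 vertices is trivially a valid decomposition of width 2. On the other hand G contains the 3-clique {0, 1, 2}. A clique must lie in a single bag of any decomposition, so no decomposition can have width below 2. Therefore the treewidth is 2.

Treewidth 2.
One such decomposition:
Bags: B1 = {0, 1, 2}
Tree: (single bag)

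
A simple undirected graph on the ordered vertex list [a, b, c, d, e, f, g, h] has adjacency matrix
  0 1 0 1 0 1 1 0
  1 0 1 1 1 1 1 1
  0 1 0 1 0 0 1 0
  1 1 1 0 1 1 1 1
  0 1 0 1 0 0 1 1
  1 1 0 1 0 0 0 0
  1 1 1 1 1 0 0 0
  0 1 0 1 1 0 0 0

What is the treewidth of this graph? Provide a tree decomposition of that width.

Treewidth 3.
One optimal decomposition is:
Bags: B1 = {a, b, d, f}  B2 = {a, b, d, g}  B3 = {b, c, d, g}  B4 = {b, d, e, g}  B5 = {b, d, e, h}
Tree: B1–B2, B2–B3, B2–B4, B4–B5

Each bag holds 4 vertices, so the decomposition has width 3, which upper-bounds the treewidth. For the lower bound, the 4 vertices {b, d, e, g} are pairwise adjacent, and any tree decomposition puts a clique entirely inside one bag — forcing width ≥ 3. Combining the bounds, tw(G) = 3.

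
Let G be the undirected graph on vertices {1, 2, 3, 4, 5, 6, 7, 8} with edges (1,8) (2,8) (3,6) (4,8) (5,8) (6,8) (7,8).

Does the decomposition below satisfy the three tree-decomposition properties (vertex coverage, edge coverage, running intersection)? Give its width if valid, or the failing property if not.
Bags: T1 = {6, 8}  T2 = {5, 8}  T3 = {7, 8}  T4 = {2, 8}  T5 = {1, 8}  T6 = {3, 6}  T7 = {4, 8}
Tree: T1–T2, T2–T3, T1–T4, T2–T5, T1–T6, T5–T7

Yes; width 1.

Every vertex of G appears in some bag (union = {1, 2, 3, 4, 5, 6, 7, 8}); every edge is covered by a bag; and for each vertex v the set of bags containing v is connected in the bag tree. The decomposition is therefore valid. The largest bag has 2 vertices, so the width is 1.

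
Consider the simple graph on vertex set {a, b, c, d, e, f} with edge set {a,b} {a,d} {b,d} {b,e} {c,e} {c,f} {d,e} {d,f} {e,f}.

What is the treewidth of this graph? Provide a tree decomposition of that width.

Every bag has size at most 3, so the width is 3 − 1 = 2 and tw(G) ≤ 2. On the other hand G contains the 3-clique {d, e, f}. A clique must lie in a single bag of any decomposition, so no decomposition can have width below 2. Combining the bounds, tw(G) = 2.

Treewidth 2.
One such decomposition:
Bags: B1 = {b, d, e}  B2 = {d, e, f}  B3 = {c, e, f}  B4 = {a, b, d}
Tree: B1–B2, B2–B3, B1–B4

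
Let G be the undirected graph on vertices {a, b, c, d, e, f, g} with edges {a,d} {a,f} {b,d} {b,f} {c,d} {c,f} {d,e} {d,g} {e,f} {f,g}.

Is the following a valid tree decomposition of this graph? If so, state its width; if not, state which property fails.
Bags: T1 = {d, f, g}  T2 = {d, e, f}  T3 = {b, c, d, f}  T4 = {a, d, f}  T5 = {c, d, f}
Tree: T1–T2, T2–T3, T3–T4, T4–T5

No — bags containing vertex c are not connected in the tree.

A tree decomposition must satisfy three properties: every vertex lies in some bag; for every edge, both endpoints lie together in some bag; and for every vertex, the bags containing it form a connected subtree. Here bags containing vertex c are not connected in the tree, so the decomposition is invalid.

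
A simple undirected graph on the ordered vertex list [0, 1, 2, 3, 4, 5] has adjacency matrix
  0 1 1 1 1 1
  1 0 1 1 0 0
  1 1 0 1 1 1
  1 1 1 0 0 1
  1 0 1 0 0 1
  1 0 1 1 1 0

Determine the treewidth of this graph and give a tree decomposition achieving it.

Each bag holds 4 vertices, so the decomposition has width 3, which upper-bounds the treewidth. For the lower bound, the 4 vertices {0, 1, 2, 3} are pairwise adjacent, and any tree decomposition puts a clique entirely inside one bag — forcing width ≥ 3. The upper and lower bounds meet at 3, so that is the treewidth.

Treewidth 3.
One such decomposition:
Bags: B1 = {0, 2, 4, 5}  B2 = {0, 2, 3, 5}  B3 = {0, 1, 2, 3}
Tree: B1–B2, B2–B3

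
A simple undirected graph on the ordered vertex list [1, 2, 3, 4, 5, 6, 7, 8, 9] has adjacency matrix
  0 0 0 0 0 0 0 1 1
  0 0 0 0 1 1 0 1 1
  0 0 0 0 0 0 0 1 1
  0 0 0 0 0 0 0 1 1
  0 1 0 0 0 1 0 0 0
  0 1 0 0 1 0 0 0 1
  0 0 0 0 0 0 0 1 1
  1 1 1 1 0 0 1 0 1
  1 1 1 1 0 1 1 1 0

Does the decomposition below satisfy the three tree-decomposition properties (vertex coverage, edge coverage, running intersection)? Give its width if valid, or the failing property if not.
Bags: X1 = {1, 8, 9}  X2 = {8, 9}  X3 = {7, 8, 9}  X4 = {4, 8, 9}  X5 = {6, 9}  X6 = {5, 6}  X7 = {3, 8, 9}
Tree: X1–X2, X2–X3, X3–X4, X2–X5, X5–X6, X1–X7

No — vertex 2 appears in no bag.

A tree decomposition must satisfy three properties: every vertex lies in some bag; for every edge, both endpoints lie together in some bag; and for every vertex, the bags containing it form a connected subtree. Here vertex 2 appears in no bag, so the decomposition is invalid.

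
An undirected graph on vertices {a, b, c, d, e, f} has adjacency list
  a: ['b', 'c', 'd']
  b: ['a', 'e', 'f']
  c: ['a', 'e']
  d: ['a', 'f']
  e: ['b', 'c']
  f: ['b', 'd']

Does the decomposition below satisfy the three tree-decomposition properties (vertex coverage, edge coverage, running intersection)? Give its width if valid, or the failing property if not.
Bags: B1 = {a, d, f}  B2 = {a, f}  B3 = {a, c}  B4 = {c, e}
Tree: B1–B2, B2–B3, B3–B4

A tree decomposition must satisfy three properties: every vertex lies in some bag; for every edge, both endpoints lie together in some bag; and for every vertex, the bags containing it form a connected subtree. Here vertex b appears in no bag, so the decomposition is invalid.

No — vertex b appears in no bag.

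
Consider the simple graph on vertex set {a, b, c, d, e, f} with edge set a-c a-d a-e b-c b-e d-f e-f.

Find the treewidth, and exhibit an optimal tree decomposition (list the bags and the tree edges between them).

Treewidth 2.
One such decomposition:
Bags: B1 = {a, d, f}  B2 = {a, e, f}  B3 = {a, c, e}  B4 = {b, c, e}
Tree: B1–B2, B2–B3, B3–B4

Each bag holds 3 vertices, so the decomposition has width 2, which upper-bounds the treewidth. For the lower bound, G contains the cycle d–f–e–a–d, so G is not a forest; only forests have treewidth ≤ 1, hence tw(G) ≥ 2. Hence tw(G) = 2 exactly.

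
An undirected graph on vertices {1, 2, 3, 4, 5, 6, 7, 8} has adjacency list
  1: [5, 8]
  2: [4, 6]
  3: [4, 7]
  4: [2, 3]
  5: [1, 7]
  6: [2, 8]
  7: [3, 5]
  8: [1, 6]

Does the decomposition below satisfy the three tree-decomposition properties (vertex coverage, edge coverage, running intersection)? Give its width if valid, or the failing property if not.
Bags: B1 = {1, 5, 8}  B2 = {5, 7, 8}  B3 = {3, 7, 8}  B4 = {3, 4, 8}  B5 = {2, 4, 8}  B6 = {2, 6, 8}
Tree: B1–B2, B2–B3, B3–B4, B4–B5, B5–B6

Vertex coverage: the bags together contain {1, 2, 3, 4, 5, 6, 7, 8}, the full vertex set. Edge coverage: each edge of G has both endpoints in at least one bag. Running intersection: for every vertex, the bags containing it form a connected subtree. All three properties hold, so this is a valid tree decomposition of width max|bag| − 1 = 2, and hence tw(G) ≤ 2.

Yes; width 2.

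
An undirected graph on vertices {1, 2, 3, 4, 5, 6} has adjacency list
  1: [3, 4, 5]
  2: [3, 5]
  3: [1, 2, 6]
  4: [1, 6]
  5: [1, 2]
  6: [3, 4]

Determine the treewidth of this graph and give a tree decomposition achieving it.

Treewidth 2.
One such decomposition:
Bags: B1 = {2, 3, 5}  B2 = {1, 3, 5}  B3 = {1, 3, 6}  B4 = {1, 4, 6}
Tree: B1–B2, B2–B3, B3–B4

Every bag has size at most 3, so the width is 3 − 1 = 2 and tw(G) ≤ 2. For the lower bound, G contains the cycle 2–5–1–3–2, so G is not a forest; only forests have treewidth ≤ 1, hence tw(G) ≥ 2. The upper and lower bounds meet at 2, so that is the treewidth.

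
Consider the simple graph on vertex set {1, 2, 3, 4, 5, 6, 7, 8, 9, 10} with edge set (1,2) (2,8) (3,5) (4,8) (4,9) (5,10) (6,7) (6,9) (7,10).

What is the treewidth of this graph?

1

A width-1 tree decomposition is:
Bags: B1 = {3, 5}  B2 = {5, 10}  B3 = {7, 10}  B4 = {6, 7}  B5 = {6, 9}  B6 = {4, 9}  B7 = {4, 8}  B8 = {2, 8}  B9 = {1, 2}
Tree: B1–B2, B2–B3, B3–B4, B4–B5, B5–B6, B6–B7, B7–B8, B8–B9
Each bag holds 2 vertices, so the decomposition has width 1, which upper-bounds the treewidth. G has an edge, so its treewidth is at least 1. Therefore the treewidth is 1.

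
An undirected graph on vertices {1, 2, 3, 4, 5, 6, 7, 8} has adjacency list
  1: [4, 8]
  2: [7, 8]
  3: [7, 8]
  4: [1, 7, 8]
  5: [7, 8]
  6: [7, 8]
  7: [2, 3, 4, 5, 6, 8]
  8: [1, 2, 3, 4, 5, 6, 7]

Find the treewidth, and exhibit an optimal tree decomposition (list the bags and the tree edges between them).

Treewidth 2.
Bags: B1 = {6, 7, 8}  B2 = {4, 7, 8}  B3 = {3, 7, 8}  B4 = {2, 7, 8}  B5 = {1, 4, 8}  B6 = {5, 7, 8}
Tree: B1–B2, B2–B3, B1–B4, B2–B5, B3–B6

Each bag holds 3 vertices, so the decomposition has width 2, which upper-bounds the treewidth. On the other hand G contains the 3-clique {1, 4, 8}. A clique must lie in a single bag of any decomposition, so no decomposition can have width below 2. Therefore the treewidth is 2.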